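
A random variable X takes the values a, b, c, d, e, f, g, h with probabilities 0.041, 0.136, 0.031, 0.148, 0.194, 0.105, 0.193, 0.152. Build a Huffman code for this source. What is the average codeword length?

2.862 bits/symbol

Repeatedly combine the two least-probable nodes; the expected code length is the sum of the merged weights.
merge 31/1000 + 41/1000 → 9/125
merge 9/125 + 21/200 → 177/1000
merge 17/125 + 37/250 → 71/250
merge 19/125 + 177/1000 → 329/1000
merge 193/1000 + 97/500 → 387/1000
merge 71/250 + 329/1000 → 613/1000
merge 387/1000 + 613/1000 → 1
L = 9/125 + 177/1000 + 71/250 + 329/1000 + 387/1000 + 613/1000 + 1 = 1431/500 = 2.862 bits/symbol.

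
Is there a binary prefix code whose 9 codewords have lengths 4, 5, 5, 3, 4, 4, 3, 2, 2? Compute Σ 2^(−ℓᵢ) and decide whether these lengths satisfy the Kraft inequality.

With common denominator 2^5 = 32: Σ 2^(−ℓᵢ) = 2/32 + 1/32 + 1/32 + 4/32 + 2/32 + 2/32 + 4/32 + 8/32 + 8/32 = 32/32 = 1.
Kraft's inequality requires Σ ≤ 1; here Σ = 1 ≤ 1, so such a prefix code exists.

1; yes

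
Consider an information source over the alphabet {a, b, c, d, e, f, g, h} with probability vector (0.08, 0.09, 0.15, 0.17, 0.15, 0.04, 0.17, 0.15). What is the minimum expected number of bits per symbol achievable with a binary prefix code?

Repeatedly combine the two least-probable nodes; the expected code length is the sum of the merged weights.
merge 1/25 + 2/25 → 3/25
merge 9/100 + 3/25 → 21/100
merge 3/20 + 3/20 → 3/10
merge 3/20 + 17/100 → 8/25
merge 17/100 + 21/100 → 19/50
merge 3/10 + 8/25 → 31/50
merge 19/50 + 31/50 → 1
L = 3/25 + 21/100 + 3/10 + 8/25 + 19/50 + 31/50 + 1 = 59/20 = 2.95 bits/symbol.

2.95 bits/symbol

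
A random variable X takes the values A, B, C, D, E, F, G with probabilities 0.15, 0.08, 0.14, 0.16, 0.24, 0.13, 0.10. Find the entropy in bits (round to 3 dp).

H = −Σ pᵢ log₂ pᵢ.
−0.15·log₂(0.15) = 0.4105
−0.08·log₂(0.08) = 0.2915
−0.14·log₂(0.14) = 0.3971
−0.16·log₂(0.16) = 0.4230
−0.24·log₂(0.24) = 0.4941
−0.13·log₂(0.13) = 0.3826
−0.10·log₂(0.10) = 0.3322
Sum ≈ 2.7312 → 2.731 bits.

2.731 bits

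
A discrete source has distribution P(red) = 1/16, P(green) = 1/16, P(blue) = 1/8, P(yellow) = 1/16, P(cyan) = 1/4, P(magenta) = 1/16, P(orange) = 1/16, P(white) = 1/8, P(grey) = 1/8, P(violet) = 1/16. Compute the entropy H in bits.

3.125 bits

Each probability is a power of 1/2, so log₂(1/p) is an integer.
H = Σ p·log₂(1/p) = 1/16·4 + 1/16·4 + 1/8·3 + 1/16·4 + 1/4·2 + 1/16·4 + 1/16·4 + 1/8·3 + 1/8·3 + 1/16·4 = 3.125 bits.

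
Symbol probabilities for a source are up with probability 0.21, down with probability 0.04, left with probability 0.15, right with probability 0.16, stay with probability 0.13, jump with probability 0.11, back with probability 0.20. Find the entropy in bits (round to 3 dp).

H = −Σ pᵢ log₂ pᵢ.
−0.21·log₂(0.21) = 0.4728
−0.04·log₂(0.04) = 0.1858
−0.15·log₂(0.15) = 0.4105
−0.16·log₂(0.16) = 0.4230
−0.13·log₂(0.13) = 0.3826
−0.11·log₂(0.11) = 0.3503
−0.20·log₂(0.20) = 0.4644
Sum ≈ 2.6895 → 2.689 bits.

2.689 bits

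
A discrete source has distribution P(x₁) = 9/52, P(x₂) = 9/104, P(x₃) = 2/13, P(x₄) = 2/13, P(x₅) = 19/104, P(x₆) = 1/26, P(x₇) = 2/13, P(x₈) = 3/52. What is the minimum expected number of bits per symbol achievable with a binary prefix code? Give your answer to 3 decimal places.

Repeatedly combine the two least-probable nodes; the expected code length is the sum of the merged weights.
merge 1/26 + 3/52 → 5/52
merge 9/104 + 5/52 → 19/104
merge 2/13 + 2/13 → 4/13
merge 2/13 + 9/52 → 17/52
merge 19/104 + 19/104 → 19/52
merge 4/13 + 17/52 → 33/52
merge 19/52 + 33/52 → 1
L = 5/52 + 19/104 + 4/13 + 17/52 + 19/52 + 33/52 + 1 = 303/104 ≈ 2.913 bits/symbol.

2.913 bits/symbol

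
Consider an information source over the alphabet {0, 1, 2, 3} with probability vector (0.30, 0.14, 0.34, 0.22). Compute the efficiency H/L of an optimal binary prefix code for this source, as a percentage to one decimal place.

Entropy H = −Σ p log₂ p ≈ 1.9279 bits.
Huffman merges: 7/50+11/50→9/25; 3/10+17/50→16/25; 9/25+16/25→1. L = 2 ≈ 2.0000.
Efficiency = H/L = 1.9279/2.0000 = 96.4%.

96.4%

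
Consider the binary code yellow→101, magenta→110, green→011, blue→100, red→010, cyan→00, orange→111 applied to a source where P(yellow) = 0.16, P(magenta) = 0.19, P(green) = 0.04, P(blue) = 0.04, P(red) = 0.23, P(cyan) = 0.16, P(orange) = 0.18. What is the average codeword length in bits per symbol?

L̄ = Σ pᵢ·ℓᵢ = 0.16·3 + 0.19·3 + 0.04·3 + 0.04·3 + 0.23·3 + 0.16·2 + 0.18·3 = 2.84 bits/symbol.

2.84 bits/symbol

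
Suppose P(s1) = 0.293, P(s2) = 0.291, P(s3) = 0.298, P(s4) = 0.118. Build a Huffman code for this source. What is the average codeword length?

Repeatedly combine the two least-probable nodes; the expected code length is the sum of the merged weights.
merge 59/500 + 291/1000 → 409/1000
merge 293/1000 + 149/500 → 591/1000
merge 409/1000 + 591/1000 → 1
L = 409/1000 + 591/1000 + 1 = 2 bits/symbol.

2 bits/symbol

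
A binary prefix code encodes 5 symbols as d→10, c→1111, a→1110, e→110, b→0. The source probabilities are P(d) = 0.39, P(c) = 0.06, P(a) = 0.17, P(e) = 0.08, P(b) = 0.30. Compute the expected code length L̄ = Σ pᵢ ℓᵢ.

2.24 bits/symbol

L̄ = Σ pᵢ·ℓᵢ = 0.39·2 + 0.06·4 + 0.17·4 + 0.08·3 + 0.30·1 = 2.24 bits/symbol.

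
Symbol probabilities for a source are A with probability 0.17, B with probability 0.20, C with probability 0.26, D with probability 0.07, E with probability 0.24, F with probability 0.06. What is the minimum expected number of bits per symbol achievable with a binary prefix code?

2.43 bits/symbol

Repeatedly combine the two least-probable nodes; the expected code length is the sum of the merged weights.
merge 3/50 + 7/100 → 13/100
merge 13/100 + 17/100 → 3/10
merge 1/5 + 6/25 → 11/25
merge 13/50 + 3/10 → 14/25
merge 11/25 + 14/25 → 1
L = 13/100 + 3/10 + 11/25 + 14/25 + 1 = 243/100 = 2.43 bits/symbol.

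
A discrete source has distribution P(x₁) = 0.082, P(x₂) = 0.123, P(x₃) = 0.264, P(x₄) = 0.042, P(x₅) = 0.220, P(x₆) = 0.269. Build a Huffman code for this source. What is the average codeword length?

Repeatedly combine the two least-probable nodes; the expected code length is the sum of the merged weights.
merge 21/500 + 41/500 → 31/250
merge 123/1000 + 31/250 → 247/1000
merge 11/50 + 247/1000 → 467/1000
merge 33/125 + 269/1000 → 533/1000
merge 467/1000 + 533/1000 → 1
L = 31/250 + 247/1000 + 467/1000 + 533/1000 + 1 = 2371/1000 = 2.371 bits/symbol.

2.371 bits/symbol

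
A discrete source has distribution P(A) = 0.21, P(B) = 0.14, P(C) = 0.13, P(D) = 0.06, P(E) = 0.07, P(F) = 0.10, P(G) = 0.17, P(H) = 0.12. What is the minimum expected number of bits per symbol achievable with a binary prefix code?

Repeatedly combine the two least-probable nodes; the expected code length is the sum of the merged weights.
merge 3/50 + 7/100 → 13/100
merge 1/10 + 3/25 → 11/50
merge 13/100 + 13/100 → 13/50
merge 7/50 + 17/100 → 31/100
merge 21/100 + 11/50 → 43/100
merge 13/50 + 31/100 → 57/100
merge 43/100 + 57/100 → 1
L = 13/100 + 11/50 + 13/50 + 31/100 + 43/100 + 57/100 + 1 = 73/25 = 2.92 bits/symbol.

2.92 bits/symbol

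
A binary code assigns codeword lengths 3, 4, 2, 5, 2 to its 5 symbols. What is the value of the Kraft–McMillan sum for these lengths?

With common denominator 2^5 = 32: Σ 2^(−ℓᵢ) = 4/32 + 2/32 + 8/32 + 1/32 + 8/32 = 23/32 = 0.71875.

0.71875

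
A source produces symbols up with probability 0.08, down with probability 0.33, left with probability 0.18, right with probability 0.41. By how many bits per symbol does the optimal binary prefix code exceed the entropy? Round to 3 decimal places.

0.058 bits

Entropy H = −Σ p log₂ p ≈ 1.7920 bits.
Huffman merges: 2/25+9/50→13/50; 13/50+33/100→59/100; 41/100+59/100→1. L = 37/20 ≈ 1.8500.
L − H = 1.8500 − 1.7920 = 0.058 bits.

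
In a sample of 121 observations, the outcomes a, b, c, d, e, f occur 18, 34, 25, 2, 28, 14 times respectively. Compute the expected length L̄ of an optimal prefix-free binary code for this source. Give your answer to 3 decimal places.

Probabilities are the counts divided by 121.
Repeatedly combine the two least-probable nodes; the expected code length is the sum of the merged weights.
merge 2/121 + 14/121 → 16/121
merge 16/121 + 18/121 → 34/121
merge 25/121 + 28/121 → 53/121
merge 34/121 + 34/121 → 68/121
merge 53/121 + 68/121 → 1
L = 16/121 + 34/121 + 53/121 + 68/121 + 1 = 292/121 ≈ 2.413 bits/symbol.

2.413 bits/symbol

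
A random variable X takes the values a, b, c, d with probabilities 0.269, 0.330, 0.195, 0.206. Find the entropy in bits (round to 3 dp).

H = −Σ pᵢ log₂ pᵢ.
−0.269·log₂(0.269) = 0.5096
−0.330·log₂(0.330) = 0.5278
−0.195·log₂(0.195) = 0.4599
−0.206·log₂(0.206) = 0.4695
Sum ≈ 1.9668 → 1.967 bits.

1.967 bits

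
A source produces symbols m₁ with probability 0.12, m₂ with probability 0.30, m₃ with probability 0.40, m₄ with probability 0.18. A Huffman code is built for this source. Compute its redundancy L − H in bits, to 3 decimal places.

Entropy H = −Σ p log₂ p ≈ 1.8622 bits.
Huffman merges: 3/25+9/50→3/10; 3/10+3/10→3/5; 2/5+3/5→1. L = 19/10 ≈ 1.9000.
L − H = 1.9000 − 1.8622 = 0.038 bits.

0.038 bits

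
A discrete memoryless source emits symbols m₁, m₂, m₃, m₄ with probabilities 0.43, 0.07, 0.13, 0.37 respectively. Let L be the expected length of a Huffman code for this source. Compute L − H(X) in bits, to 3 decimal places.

0.065 bits

Entropy H = −Σ p log₂ p ≈ 1.7055 bits.
Huffman merges: 7/100+13/100→1/5; 1/5+37/100→57/100; 43/100+57/100→1. L = 177/100 ≈ 1.7700.
L − H = 1.7700 − 1.7055 = 0.065 bits.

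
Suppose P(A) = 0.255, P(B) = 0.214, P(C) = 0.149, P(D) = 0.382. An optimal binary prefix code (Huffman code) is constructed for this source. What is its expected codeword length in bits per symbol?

1.981 bits/symbol

Repeatedly combine the two least-probable nodes; the expected code length is the sum of the merged weights.
merge 149/1000 + 107/500 → 363/1000
merge 51/200 + 363/1000 → 309/500
merge 191/500 + 309/500 → 1
L = 363/1000 + 309/500 + 1 = 1981/1000 = 1.981 bits/symbol.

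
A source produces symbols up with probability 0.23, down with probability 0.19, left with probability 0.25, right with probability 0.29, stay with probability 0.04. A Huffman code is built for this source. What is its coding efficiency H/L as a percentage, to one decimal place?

96.3%

Entropy H = −Σ p log₂ p ≈ 2.1466 bits.
Huffman merges: 1/25+19/100→23/100; 23/100+23/100→23/50; 1/4+29/100→27/50; 23/50+27/50→1. L = 223/100 ≈ 2.2300.
Efficiency = H/L = 2.1466/2.2300 = 96.3%.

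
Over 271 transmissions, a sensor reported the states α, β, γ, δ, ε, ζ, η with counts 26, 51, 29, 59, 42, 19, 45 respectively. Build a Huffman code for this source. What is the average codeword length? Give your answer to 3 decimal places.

Probabilities are the counts divided by 271.
Repeatedly combine the two least-probable nodes; the expected code length is the sum of the merged weights.
merge 19/271 + 26/271 → 45/271
merge 29/271 + 42/271 → 71/271
merge 45/271 + 45/271 → 90/271
merge 51/271 + 59/271 → 110/271
merge 71/271 + 90/271 → 161/271
merge 110/271 + 161/271 → 1
L = 45/271 + 71/271 + 90/271 + 110/271 + 161/271 + 1 = 748/271 ≈ 2.760 bits/symbol.

2.760 bits/symbol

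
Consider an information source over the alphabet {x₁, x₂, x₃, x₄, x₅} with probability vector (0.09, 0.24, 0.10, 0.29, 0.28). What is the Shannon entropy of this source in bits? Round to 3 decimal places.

H = −Σ pᵢ log₂ pᵢ.
−0.09·log₂(0.09) = 0.3127
−0.24·log₂(0.24) = 0.4941
−0.10·log₂(0.10) = 0.3322
−0.29·log₂(0.29) = 0.5179
−0.28·log₂(0.28) = 0.5142
Sum ≈ 2.1711 → 2.171 bits.

2.171 bits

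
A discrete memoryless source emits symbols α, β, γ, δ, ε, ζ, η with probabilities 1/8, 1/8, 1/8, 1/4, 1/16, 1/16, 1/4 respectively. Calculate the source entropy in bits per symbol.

Each probability is a power of 1/2, so log₂(1/p) is an integer.
H = Σ p·log₂(1/p) = 1/8·3 + 1/8·3 + 1/8·3 + 1/4·2 + 1/16·4 + 1/16·4 + 1/4·2 = 2.625 bits.

2.625 bits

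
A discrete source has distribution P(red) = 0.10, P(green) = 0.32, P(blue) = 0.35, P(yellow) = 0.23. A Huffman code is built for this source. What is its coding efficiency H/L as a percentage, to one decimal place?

Entropy H = −Σ p log₂ p ≈ 1.8760 bits.
Huffman merges: 1/10+23/100→33/100; 8/25+33/100→13/20; 7/20+13/20→1. L = 99/50 ≈ 1.9800.
Efficiency = H/L = 1.8760/1.9800 = 94.7%.

94.7%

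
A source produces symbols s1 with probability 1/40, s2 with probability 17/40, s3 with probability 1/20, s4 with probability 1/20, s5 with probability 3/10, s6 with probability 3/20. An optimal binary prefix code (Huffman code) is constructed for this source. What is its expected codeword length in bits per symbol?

Repeatedly combine the two least-probable nodes; the expected code length is the sum of the merged weights.
merge 1/40 + 1/20 → 3/40
merge 1/20 + 3/40 → 1/8
merge 1/8 + 3/20 → 11/40
merge 11/40 + 3/10 → 23/40
merge 17/40 + 23/40 → 1
L = 3/40 + 1/8 + 11/40 + 23/40 + 1 = 41/20 = 2.05 bits/symbol.

2.05 bits/symbol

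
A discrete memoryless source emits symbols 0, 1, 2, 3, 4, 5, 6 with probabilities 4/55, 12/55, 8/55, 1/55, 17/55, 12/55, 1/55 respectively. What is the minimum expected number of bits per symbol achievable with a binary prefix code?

Repeatedly combine the two least-probable nodes; the expected code length is the sum of the merged weights.
merge 1/55 + 1/55 → 2/55
merge 2/55 + 4/55 → 6/55
merge 6/55 + 8/55 → 14/55
merge 12/55 + 12/55 → 24/55
merge 14/55 + 17/55 → 31/55
merge 24/55 + 31/55 → 1
L = 2/55 + 6/55 + 14/55 + 24/55 + 31/55 + 1 = 12/5 = 2.4 bits/symbol.

2.4 bits/symbol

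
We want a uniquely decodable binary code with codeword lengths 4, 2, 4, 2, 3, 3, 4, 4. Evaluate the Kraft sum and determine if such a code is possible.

1; yes

With common denominator 2^4 = 16: Σ 2^(−ℓᵢ) = 1/16 + 4/16 + 1/16 + 4/16 + 2/16 + 2/16 + 1/16 + 1/16 = 16/16 = 1.
Kraft's inequality requires Σ ≤ 1; here Σ = 1 ≤ 1, so such a prefix code exists.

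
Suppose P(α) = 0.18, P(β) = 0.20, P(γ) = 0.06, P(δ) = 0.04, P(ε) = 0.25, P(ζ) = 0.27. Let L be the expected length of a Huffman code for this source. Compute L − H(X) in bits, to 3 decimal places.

Entropy H = −Σ p log₂ p ≈ 2.3490 bits.
Huffman merges: 1/25+3/50→1/10; 1/10+9/50→7/25; 1/5+1/4→9/20; 27/100+7/25→11/20; 9/20+11/20→1. L = 119/50 ≈ 2.3800.
L − H = 2.3800 − 2.3490 = 0.031 bits.

0.031 bits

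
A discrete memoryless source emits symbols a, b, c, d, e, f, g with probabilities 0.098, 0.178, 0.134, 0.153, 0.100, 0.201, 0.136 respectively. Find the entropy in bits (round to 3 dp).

2.763 bits

H = −Σ pᵢ log₂ pᵢ.
−0.098·log₂(0.098) = 0.3284
−0.178·log₂(0.178) = 0.4432
−0.134·log₂(0.134) = 0.3886
−0.153·log₂(0.153) = 0.4144
−0.100·log₂(0.100) = 0.3322
−0.201·log₂(0.201) = 0.4653
−0.136·log₂(0.136) = 0.3915
Sum ≈ 2.7635 → 2.763 bits.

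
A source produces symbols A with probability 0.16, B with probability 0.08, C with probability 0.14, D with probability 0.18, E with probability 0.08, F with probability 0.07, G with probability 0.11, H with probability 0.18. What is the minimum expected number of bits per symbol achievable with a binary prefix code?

2.97 bits/symbol

Repeatedly combine the two least-probable nodes; the expected code length is the sum of the merged weights.
merge 7/100 + 2/25 → 3/20
merge 2/25 + 11/100 → 19/100
merge 7/50 + 3/20 → 29/100
merge 4/25 + 9/50 → 17/50
merge 9/50 + 19/100 → 37/100
merge 29/100 + 17/50 → 63/100
merge 37/100 + 63/100 → 1
L = 3/20 + 19/100 + 29/100 + 17/50 + 37/100 + 63/100 + 1 = 297/100 = 2.97 bits/symbol.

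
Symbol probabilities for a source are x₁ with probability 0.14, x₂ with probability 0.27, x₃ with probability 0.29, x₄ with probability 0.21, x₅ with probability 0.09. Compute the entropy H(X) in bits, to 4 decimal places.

H = −Σ pᵢ log₂ pᵢ.
−0.14·log₂(0.14) = 0.3971
−0.27·log₂(0.27) = 0.5100
−0.29·log₂(0.29) = 0.5179
−0.21·log₂(0.21) = 0.4728
−0.09·log₂(0.09) = 0.3127
Sum ≈ 2.2105 → 2.2105 bits.

2.2105 bits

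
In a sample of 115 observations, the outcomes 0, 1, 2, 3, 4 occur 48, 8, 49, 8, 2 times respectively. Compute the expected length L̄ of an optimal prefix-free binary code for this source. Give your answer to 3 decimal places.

1.817 bits/symbol

Probabilities are the counts divided by 115.
Repeatedly combine the two least-probable nodes; the expected code length is the sum of the merged weights.
merge 2/115 + 8/115 → 2/23
merge 8/115 + 2/23 → 18/115
merge 18/115 + 48/115 → 66/115
merge 49/115 + 66/115 → 1
L = 2/23 + 18/115 + 66/115 + 1 = 209/115 ≈ 1.817 bits/symbol.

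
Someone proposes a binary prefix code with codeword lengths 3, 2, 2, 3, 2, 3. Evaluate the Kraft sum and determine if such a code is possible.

1.125; no

With common denominator 2^3 = 8: Σ 2^(−ℓᵢ) = 1/8 + 2/8 + 2/8 + 1/8 + 2/8 + 1/8 = 9/8 = 1.125.
Kraft's inequality requires Σ ≤ 1; here Σ = 1.125 > 1, so no such prefix code exists.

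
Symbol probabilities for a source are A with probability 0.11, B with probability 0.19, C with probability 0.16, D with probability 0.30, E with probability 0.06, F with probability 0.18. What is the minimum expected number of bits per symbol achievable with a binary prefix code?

2.5 bits/symbol

Repeatedly combine the two least-probable nodes; the expected code length is the sum of the merged weights.
merge 3/50 + 11/100 → 17/100
merge 4/25 + 17/100 → 33/100
merge 9/50 + 19/100 → 37/100
merge 3/10 + 33/100 → 63/100
merge 37/100 + 63/100 → 1
L = 17/100 + 33/100 + 37/100 + 63/100 + 1 = 5/2 = 2.5 bits/symbol.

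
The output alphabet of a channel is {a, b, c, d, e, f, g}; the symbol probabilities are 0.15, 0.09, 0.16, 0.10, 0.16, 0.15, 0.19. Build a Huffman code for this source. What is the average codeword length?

Repeatedly combine the two least-probable nodes; the expected code length is the sum of the merged weights.
merge 9/100 + 1/10 → 19/100
merge 3/20 + 3/20 → 3/10
merge 4/25 + 4/25 → 8/25
merge 19/100 + 19/100 → 19/50
merge 3/10 + 8/25 → 31/50
merge 19/50 + 31/50 → 1
L = 19/100 + 3/10 + 8/25 + 19/50 + 31/50 + 1 = 281/100 = 2.81 bits/symbol.

2.81 bits/symbol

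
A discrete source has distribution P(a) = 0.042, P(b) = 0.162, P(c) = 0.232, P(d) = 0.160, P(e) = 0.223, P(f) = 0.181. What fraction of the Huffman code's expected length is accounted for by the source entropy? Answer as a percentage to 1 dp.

Entropy H = −Σ p log₂ p ≈ 2.4586 bits.
Huffman merges: 21/500+4/25→101/500; 81/500+181/1000→343/1000; 101/500+223/1000→17/40; 29/125+343/1000→23/40; 17/40+23/40→1. L = 509/200 ≈ 2.5450.
Efficiency = H/L = 2.4586/2.5450 = 96.6%.

96.6%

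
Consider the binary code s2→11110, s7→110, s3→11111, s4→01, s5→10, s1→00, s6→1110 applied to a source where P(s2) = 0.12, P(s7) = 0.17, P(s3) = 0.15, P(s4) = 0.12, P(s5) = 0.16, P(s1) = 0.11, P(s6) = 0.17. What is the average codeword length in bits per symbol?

L̄ = Σ pᵢ·ℓᵢ = 0.12·5 + 0.17·3 + 0.15·5 + 0.12·2 + 0.16·2 + 0.11·2 + 0.17·4 = 3.32 bits/symbol.

3.32 bits/symbol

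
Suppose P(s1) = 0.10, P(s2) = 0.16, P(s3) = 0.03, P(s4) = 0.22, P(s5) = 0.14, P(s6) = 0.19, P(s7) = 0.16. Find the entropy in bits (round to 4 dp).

2.6629 bits

H = −Σ pᵢ log₂ pᵢ.
−0.10·log₂(0.10) = 0.3322
−0.16·log₂(0.16) = 0.4230
−0.03·log₂(0.03) = 0.1518
−0.22·log₂(0.22) = 0.4806
−0.14·log₂(0.14) = 0.3971
−0.19·log₂(0.19) = 0.4552
−0.16·log₂(0.16) = 0.4230
Sum ≈ 2.6629 → 2.6629 bits.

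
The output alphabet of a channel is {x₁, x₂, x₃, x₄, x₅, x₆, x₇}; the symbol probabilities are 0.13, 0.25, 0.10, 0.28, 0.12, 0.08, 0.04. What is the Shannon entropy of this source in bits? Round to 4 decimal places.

H = −Σ pᵢ log₂ pᵢ.
−0.13·log₂(0.13) = 0.3826
−0.25·log₂(0.25) = 0.5000
−0.10·log₂(0.10) = 0.3322
−0.28·log₂(0.28) = 0.5142
−0.12·log₂(0.12) = 0.3671
−0.08·log₂(0.08) = 0.2915
−0.04·log₂(0.04) = 0.1858
Sum ≈ 2.5734 → 2.5734 bits.

2.5734 bits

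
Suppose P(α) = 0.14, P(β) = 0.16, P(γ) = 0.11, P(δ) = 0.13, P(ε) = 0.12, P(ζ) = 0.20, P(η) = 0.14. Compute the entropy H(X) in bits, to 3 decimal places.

2.782 bits

H = −Σ pᵢ log₂ pᵢ.
−0.14·log₂(0.14) = 0.3971
−0.16·log₂(0.16) = 0.4230
−0.11·log₂(0.11) = 0.3503
−0.13·log₂(0.13) = 0.3826
−0.12·log₂(0.12) = 0.3671
−0.20·log₂(0.20) = 0.4644
−0.14·log₂(0.14) = 0.3971
Sum ≈ 2.7816 → 2.782 bits.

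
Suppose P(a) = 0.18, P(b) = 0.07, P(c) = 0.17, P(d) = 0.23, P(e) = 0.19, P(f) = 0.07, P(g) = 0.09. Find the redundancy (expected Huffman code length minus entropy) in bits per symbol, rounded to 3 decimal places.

Entropy H = −Σ p log₂ p ≈ 2.6726 bits.
Huffman merges: 7/100+7/100→7/50; 9/100+7/50→23/100; 17/100+9/50→7/20; 19/100+23/100→21/50; 23/100+7/20→29/50; 21/50+29/50→1. L = 68/25 ≈ 2.7200.
L − H = 2.7200 − 2.6726 = 0.047 bits.

0.047 bits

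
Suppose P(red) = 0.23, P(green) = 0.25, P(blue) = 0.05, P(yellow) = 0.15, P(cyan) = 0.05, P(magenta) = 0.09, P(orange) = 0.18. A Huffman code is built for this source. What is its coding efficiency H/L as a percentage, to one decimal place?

Entropy H = −Σ p log₂ p ≈ 2.5884 bits.
Huffman merges: 1/20+1/20→1/10; 9/100+1/10→19/100; 3/20+9/50→33/100; 19/100+23/100→21/50; 1/4+33/100→29/50; 21/50+29/50→1. L = 131/50 ≈ 2.6200.
Efficiency = H/L = 2.5884/2.6200 = 98.8%.

98.8%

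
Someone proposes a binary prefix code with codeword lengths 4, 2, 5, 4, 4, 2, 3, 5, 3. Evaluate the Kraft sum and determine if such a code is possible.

With common denominator 2^5 = 32: Σ 2^(−ℓᵢ) = 2/32 + 8/32 + 1/32 + 2/32 + 2/32 + 8/32 + 4/32 + 1/32 + 4/32 = 32/32 = 1.
Kraft's inequality requires Σ ≤ 1; here Σ = 1 ≤ 1, so such a prefix code exists.

1; yes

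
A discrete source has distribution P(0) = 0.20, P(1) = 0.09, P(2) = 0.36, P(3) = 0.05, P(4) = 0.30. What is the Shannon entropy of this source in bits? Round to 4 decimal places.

H = −Σ pᵢ log₂ pᵢ.
−0.20·log₂(0.20) = 0.4644
−0.09·log₂(0.09) = 0.3127
−0.36·log₂(0.36) = 0.5306
−0.05·log₂(0.05) = 0.2161
−0.30·log₂(0.30) = 0.5211
Sum ≈ 2.0448 → 2.0448 bits.

2.0448 bits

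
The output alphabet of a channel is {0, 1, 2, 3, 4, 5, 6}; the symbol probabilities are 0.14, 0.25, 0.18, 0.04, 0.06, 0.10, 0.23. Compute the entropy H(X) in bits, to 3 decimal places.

H = −Σ pᵢ log₂ pᵢ.
−0.14·log₂(0.14) = 0.3971
−0.25·log₂(0.25) = 0.5000
−0.18·log₂(0.18) = 0.4453
−0.04·log₂(0.04) = 0.1858
−0.06·log₂(0.06) = 0.2435
−0.10·log₂(0.10) = 0.3322
−0.23·log₂(0.23) = 0.4877
Sum ≈ 2.5916 → 2.592 bits.

2.592 bits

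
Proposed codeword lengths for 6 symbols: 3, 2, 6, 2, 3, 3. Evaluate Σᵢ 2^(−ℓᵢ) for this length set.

0.890625

With common denominator 2^6 = 64: Σ 2^(−ℓᵢ) = 8/64 + 16/64 + 1/64 + 16/64 + 8/64 + 8/64 = 57/64 = 0.890625.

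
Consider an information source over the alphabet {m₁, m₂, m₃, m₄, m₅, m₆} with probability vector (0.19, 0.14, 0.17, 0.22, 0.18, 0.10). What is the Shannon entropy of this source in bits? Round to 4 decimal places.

H = −Σ pᵢ log₂ pᵢ.
−0.19·log₂(0.19) = 0.4552
−0.14·log₂(0.14) = 0.3971
−0.17·log₂(0.17) = 0.4346
−0.22·log₂(0.22) = 0.4806
−0.18·log₂(0.18) = 0.4453
−0.10·log₂(0.10) = 0.3322
Sum ≈ 2.5450 → 2.5450 bits.

2.5450 bits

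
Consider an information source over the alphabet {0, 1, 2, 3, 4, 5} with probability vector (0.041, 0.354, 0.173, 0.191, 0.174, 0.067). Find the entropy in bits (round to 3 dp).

H = −Σ pᵢ log₂ pᵢ.
−0.041·log₂(0.041) = 0.1889
−0.354·log₂(0.354) = 0.5304
−0.173·log₂(0.173) = 0.4379
−0.191·log₂(0.191) = 0.4562
−0.174·log₂(0.174) = 0.4390
−0.067·log₂(0.067) = 0.2613
Sum ≈ 2.3136 → 2.314 bits.

2.314 bits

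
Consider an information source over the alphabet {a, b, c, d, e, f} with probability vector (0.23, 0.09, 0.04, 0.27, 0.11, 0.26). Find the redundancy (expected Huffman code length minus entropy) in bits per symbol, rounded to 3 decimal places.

Entropy H = −Σ p log₂ p ≈ 2.3517 bits.
Huffman merges: 1/25+9/100→13/100; 11/100+13/100→6/25; 23/100+6/25→47/100; 13/50+27/100→53/100; 47/100+53/100→1. L = 237/100 ≈ 2.3700.
L − H = 2.3700 − 2.3517 = 0.018 bits.

0.018 bits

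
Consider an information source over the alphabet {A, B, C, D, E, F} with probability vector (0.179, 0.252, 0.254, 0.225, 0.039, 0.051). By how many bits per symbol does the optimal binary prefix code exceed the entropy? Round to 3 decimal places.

0.026 bits

Entropy H = −Σ p log₂ p ≈ 2.3333 bits.
Huffman merges: 39/1000+51/1000→9/100; 9/100+179/1000→269/1000; 9/40+63/250→477/1000; 127/500+269/1000→523/1000; 477/1000+523/1000→1. L = 2359/1000 ≈ 2.3590.
L − H = 2.3590 − 2.3333 = 0.026 bits.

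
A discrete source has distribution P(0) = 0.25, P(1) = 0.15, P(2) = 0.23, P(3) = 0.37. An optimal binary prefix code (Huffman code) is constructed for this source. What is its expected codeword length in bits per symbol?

Repeatedly combine the two least-probable nodes; the expected code length is the sum of the merged weights.
merge 3/20 + 23/100 → 19/50
merge 1/4 + 37/100 → 31/50
merge 19/50 + 31/50 → 1
L = 19/50 + 31/50 + 1 = 2 bits/symbol.

2 bits/symbol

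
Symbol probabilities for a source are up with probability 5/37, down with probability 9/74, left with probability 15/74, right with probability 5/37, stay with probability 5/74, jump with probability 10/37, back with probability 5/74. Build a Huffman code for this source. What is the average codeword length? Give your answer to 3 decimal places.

Repeatedly combine the two least-probable nodes; the expected code length is the sum of the merged weights.
merge 5/74 + 5/74 → 5/37
merge 9/74 + 5/37 → 19/74
merge 5/37 + 5/37 → 10/37
merge 15/74 + 19/74 → 17/37
merge 10/37 + 10/37 → 20/37
merge 17/37 + 20/37 → 1
L = 5/37 + 19/74 + 10/37 + 17/37 + 20/37 + 1 = 197/74 ≈ 2.662 bits/symbol.

2.662 bits/symbol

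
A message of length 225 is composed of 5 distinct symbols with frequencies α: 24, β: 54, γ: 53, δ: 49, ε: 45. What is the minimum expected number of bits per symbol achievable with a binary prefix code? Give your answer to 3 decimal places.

2.307 bits/symbol

Probabilities are the counts divided by 225.
Repeatedly combine the two least-probable nodes; the expected code length is the sum of the merged weights.
merge 8/75 + 1/5 → 23/75
merge 49/225 + 53/225 → 34/75
merge 6/25 + 23/75 → 41/75
merge 34/75 + 41/75 → 1
L = 23/75 + 34/75 + 41/75 + 1 = 173/75 ≈ 2.307 bits/symbol.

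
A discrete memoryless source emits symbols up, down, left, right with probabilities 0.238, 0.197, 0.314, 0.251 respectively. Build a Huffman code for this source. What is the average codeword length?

Repeatedly combine the two least-probable nodes; the expected code length is the sum of the merged weights.
merge 197/1000 + 119/500 → 87/200
merge 251/1000 + 157/500 → 113/200
merge 87/200 + 113/200 → 1
L = 87/200 + 113/200 + 1 = 2 bits/symbol.

2 bits/symbol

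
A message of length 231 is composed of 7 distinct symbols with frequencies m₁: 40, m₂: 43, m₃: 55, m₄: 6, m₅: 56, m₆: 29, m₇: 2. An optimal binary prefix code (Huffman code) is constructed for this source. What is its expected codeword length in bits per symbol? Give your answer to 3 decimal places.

2.528 bits/symbol

Probabilities are the counts divided by 231.
Repeatedly combine the two least-probable nodes; the expected code length is the sum of the merged weights.
merge 2/231 + 2/77 → 8/231
merge 8/231 + 29/231 → 37/231
merge 37/231 + 40/231 → 1/3
merge 43/231 + 5/21 → 14/33
merge 8/33 + 1/3 → 19/33
merge 14/33 + 19/33 → 1
L = 8/231 + 37/231 + 1/3 + 14/33 + 19/33 + 1 = 584/231 ≈ 2.528 bits/symbol.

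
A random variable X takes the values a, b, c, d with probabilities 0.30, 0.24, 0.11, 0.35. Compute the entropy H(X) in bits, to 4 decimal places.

H = −Σ pᵢ log₂ pᵢ.
−0.30·log₂(0.30) = 0.5211
−0.24·log₂(0.24) = 0.4941
−0.11·log₂(0.11) = 0.3503
−0.35·log₂(0.35) = 0.5301
Sum ≈ 1.8956 → 1.8956 bits.

1.8956 bits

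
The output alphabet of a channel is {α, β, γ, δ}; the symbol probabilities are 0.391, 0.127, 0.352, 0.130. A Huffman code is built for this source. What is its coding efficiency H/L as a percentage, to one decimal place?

97.6%

Entropy H = −Σ p log₂ p ≈ 1.8207 bits.
Huffman merges: 127/1000+13/100→257/1000; 257/1000+44/125→609/1000; 391/1000+609/1000→1. L = 933/500 ≈ 1.8660.
Efficiency = H/L = 1.8207/1.8660 = 97.6%.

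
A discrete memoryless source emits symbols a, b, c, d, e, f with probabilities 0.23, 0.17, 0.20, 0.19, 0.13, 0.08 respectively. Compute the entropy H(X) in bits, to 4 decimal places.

2.5160 bits

H = −Σ pᵢ log₂ pᵢ.
−0.23·log₂(0.23) = 0.4877
−0.17·log₂(0.17) = 0.4346
−0.20·log₂(0.20) = 0.4644
−0.19·log₂(0.19) = 0.4552
−0.13·log₂(0.13) = 0.3826
−0.08·log₂(0.08) = 0.2915
Sum ≈ 2.5160 → 2.5160 bits.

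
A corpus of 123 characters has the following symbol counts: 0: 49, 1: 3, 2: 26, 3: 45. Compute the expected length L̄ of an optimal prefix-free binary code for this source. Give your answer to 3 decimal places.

Probabilities are the counts divided by 123.
Repeatedly combine the two least-probable nodes; the expected code length is the sum of the merged weights.
merge 1/41 + 26/123 → 29/123
merge 29/123 + 15/41 → 74/123
merge 49/123 + 74/123 → 1
L = 29/123 + 74/123 + 1 = 226/123 ≈ 1.837 bits/symbol.

1.837 bits/symbol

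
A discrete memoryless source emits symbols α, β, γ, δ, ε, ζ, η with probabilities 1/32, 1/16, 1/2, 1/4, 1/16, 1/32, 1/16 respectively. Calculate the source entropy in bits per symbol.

2.0625 bits

Each probability is a power of 1/2, so log₂(1/p) is an integer.
H = Σ p·log₂(1/p) = 1/32·5 + 1/16·4 + 1/2·1 + 1/4·2 + 1/16·4 + 1/32·5 + 1/16·4 = 2.0625 bits.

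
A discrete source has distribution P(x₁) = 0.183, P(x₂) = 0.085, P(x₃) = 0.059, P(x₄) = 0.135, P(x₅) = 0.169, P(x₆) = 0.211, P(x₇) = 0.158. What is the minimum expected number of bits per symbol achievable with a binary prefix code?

2.75 bits/symbol

Repeatedly combine the two least-probable nodes; the expected code length is the sum of the merged weights.
merge 59/1000 + 17/200 → 18/125
merge 27/200 + 18/125 → 279/1000
merge 79/500 + 169/1000 → 327/1000
merge 183/1000 + 211/1000 → 197/500
merge 279/1000 + 327/1000 → 303/500
merge 197/500 + 303/500 → 1
L = 18/125 + 279/1000 + 327/1000 + 197/500 + 303/500 + 1 = 11/4 = 2.75 bits/symbol.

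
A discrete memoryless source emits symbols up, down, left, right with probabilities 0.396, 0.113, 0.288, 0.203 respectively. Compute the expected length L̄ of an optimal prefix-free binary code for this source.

Repeatedly combine the two least-probable nodes; the expected code length is the sum of the merged weights.
merge 113/1000 + 203/1000 → 79/250
merge 36/125 + 79/250 → 151/250
merge 99/250 + 151/250 → 1
L = 79/250 + 151/250 + 1 = 48/25 = 1.92 bits/symbol.

1.92 bits/symbol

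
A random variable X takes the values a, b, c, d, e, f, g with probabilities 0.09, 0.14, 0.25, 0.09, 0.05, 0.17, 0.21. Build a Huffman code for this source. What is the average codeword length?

Repeatedly combine the two least-probable nodes; the expected code length is the sum of the merged weights.
merge 1/20 + 9/100 → 7/50
merge 9/100 + 7/50 → 23/100
merge 7/50 + 17/100 → 31/100
merge 21/100 + 23/100 → 11/25
merge 1/4 + 31/100 → 14/25
merge 11/25 + 14/25 → 1
L = 7/50 + 23/100 + 31/100 + 11/25 + 14/25 + 1 = 67/25 = 2.68 bits/symbol.

2.68 bits/symbol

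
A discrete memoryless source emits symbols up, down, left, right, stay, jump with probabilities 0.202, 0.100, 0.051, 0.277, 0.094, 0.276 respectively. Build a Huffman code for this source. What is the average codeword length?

2.39 bits/symbol

Repeatedly combine the two least-probable nodes; the expected code length is the sum of the merged weights.
merge 51/1000 + 47/500 → 29/200
merge 1/10 + 29/200 → 49/200
merge 101/500 + 49/200 → 447/1000
merge 69/250 + 277/1000 → 553/1000
merge 447/1000 + 553/1000 → 1
L = 29/200 + 49/200 + 447/1000 + 553/1000 + 1 = 239/100 = 2.39 bits/symbol.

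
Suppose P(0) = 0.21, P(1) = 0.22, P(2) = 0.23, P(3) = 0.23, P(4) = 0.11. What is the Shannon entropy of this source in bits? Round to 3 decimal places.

2.279 bits

H = −Σ pᵢ log₂ pᵢ.
−0.21·log₂(0.21) = 0.4728
−0.22·log₂(0.22) = 0.4806
−0.23·log₂(0.23) = 0.4877
−0.23·log₂(0.23) = 0.4877
−0.11·log₂(0.11) = 0.3503
Sum ≈ 2.2790 → 2.279 bits.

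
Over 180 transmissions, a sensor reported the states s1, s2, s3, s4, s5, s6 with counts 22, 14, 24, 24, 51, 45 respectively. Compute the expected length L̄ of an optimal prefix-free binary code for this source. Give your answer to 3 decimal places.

2.467 bits/symbol

Probabilities are the counts divided by 180.
Repeatedly combine the two least-probable nodes; the expected code length is the sum of the merged weights.
merge 7/90 + 11/90 → 1/5
merge 2/15 + 2/15 → 4/15
merge 1/5 + 1/4 → 9/20
merge 4/15 + 17/60 → 11/20
merge 9/20 + 11/20 → 1
L = 1/5 + 4/15 + 9/20 + 11/20 + 1 = 37/15 ≈ 2.467 bits/symbol.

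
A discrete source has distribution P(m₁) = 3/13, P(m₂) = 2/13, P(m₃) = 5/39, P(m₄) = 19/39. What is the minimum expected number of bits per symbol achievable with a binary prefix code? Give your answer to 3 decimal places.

1.795 bits/symbol

Repeatedly combine the two least-probable nodes; the expected code length is the sum of the merged weights.
merge 5/39 + 2/13 → 11/39
merge 3/13 + 11/39 → 20/39
merge 19/39 + 20/39 → 1
L = 11/39 + 20/39 + 1 = 70/39 ≈ 1.795 bits/symbol.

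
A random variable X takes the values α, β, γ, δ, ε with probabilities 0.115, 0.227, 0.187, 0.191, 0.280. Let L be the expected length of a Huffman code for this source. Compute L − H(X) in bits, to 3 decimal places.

0.035 bits

Entropy H = −Σ p log₂ p ≈ 2.2672 bits.
Huffman merges: 23/200+187/1000→151/500; 191/1000+227/1000→209/500; 7/25+151/500→291/500; 209/500+291/500→1. L = 1151/500 ≈ 2.3020.
L − H = 2.3020 − 2.2672 = 0.035 bits.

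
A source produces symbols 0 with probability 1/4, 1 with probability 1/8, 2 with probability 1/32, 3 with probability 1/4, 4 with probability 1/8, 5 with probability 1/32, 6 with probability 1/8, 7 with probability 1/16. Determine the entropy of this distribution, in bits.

Each probability is a power of 1/2, so log₂(1/p) is an integer.
H = Σ p·log₂(1/p) = 1/4·2 + 1/8·3 + 1/32·5 + 1/4·2 + 1/8·3 + 1/32·5 + 1/8·3 + 1/16·4 = 2.6875 bits.

2.6875 bits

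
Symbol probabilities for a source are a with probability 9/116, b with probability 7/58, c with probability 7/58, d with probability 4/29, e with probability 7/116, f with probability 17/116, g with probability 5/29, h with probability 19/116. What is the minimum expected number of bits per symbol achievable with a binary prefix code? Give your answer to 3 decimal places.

Repeatedly combine the two least-probable nodes; the expected code length is the sum of the merged weights.
merge 7/116 + 9/116 → 4/29
merge 7/58 + 7/58 → 7/29
merge 4/29 + 4/29 → 8/29
merge 17/116 + 19/116 → 9/29
merge 5/29 + 7/29 → 12/29
merge 8/29 + 9/29 → 17/29
merge 12/29 + 17/29 → 1
L = 4/29 + 7/29 + 8/29 + 9/29 + 12/29 + 17/29 + 1 = 86/29 ≈ 2.966 bits/symbol.

2.966 bits/symbol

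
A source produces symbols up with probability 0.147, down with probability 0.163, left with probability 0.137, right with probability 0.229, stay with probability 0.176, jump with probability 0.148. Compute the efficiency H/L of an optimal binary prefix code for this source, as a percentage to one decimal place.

98.7%

Entropy H = −Σ p log₂ p ≈ 2.5621 bits.
Huffman merges: 137/1000+147/1000→71/250; 37/250+163/1000→311/1000; 22/125+229/1000→81/200; 71/250+311/1000→119/200; 81/200+119/200→1. L = 519/200 ≈ 2.5950.
Efficiency = H/L = 2.5621/2.5950 = 98.7%.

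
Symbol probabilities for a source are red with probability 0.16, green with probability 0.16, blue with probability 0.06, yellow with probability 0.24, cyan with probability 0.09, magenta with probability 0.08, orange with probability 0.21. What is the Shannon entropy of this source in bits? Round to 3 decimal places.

2.661 bits

H = −Σ pᵢ log₂ pᵢ.
−0.16·log₂(0.16) = 0.4230
−0.16·log₂(0.16) = 0.4230
−0.06·log₂(0.06) = 0.2435
−0.24·log₂(0.24) = 0.4941
−0.09·log₂(0.09) = 0.3127
−0.08·log₂(0.08) = 0.2915
−0.21·log₂(0.21) = 0.4728
Sum ≈ 2.6607 → 2.661 bits.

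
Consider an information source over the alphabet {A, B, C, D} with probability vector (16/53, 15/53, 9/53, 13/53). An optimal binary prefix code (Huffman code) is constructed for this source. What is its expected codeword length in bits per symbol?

Repeatedly combine the two least-probable nodes; the expected code length is the sum of the merged weights.
merge 9/53 + 13/53 → 22/53
merge 15/53 + 16/53 → 31/53
merge 22/53 + 31/53 → 1
L = 22/53 + 31/53 + 1 = 2 bits/symbol.

2 bits/symbol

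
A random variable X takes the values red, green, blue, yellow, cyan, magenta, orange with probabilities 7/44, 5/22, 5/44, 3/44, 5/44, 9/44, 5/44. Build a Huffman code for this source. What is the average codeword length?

2.75 bits/symbol

Repeatedly combine the two least-probable nodes; the expected code length is the sum of the merged weights.
merge 3/44 + 5/44 → 2/11
merge 5/44 + 5/44 → 5/22
merge 7/44 + 2/11 → 15/44
merge 9/44 + 5/22 → 19/44
merge 5/22 + 15/44 → 25/44
merge 19/44 + 25/44 → 1
L = 2/11 + 5/22 + 15/44 + 19/44 + 25/44 + 1 = 11/4 = 2.75 bits/symbol.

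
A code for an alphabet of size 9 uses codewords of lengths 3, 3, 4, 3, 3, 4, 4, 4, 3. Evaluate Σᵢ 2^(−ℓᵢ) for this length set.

With common denominator 2^4 = 16: Σ 2^(−ℓᵢ) = 2/16 + 2/16 + 1/16 + 2/16 + 2/16 + 1/16 + 1/16 + 1/16 + 2/16 = 14/16 = 0.875.

0.875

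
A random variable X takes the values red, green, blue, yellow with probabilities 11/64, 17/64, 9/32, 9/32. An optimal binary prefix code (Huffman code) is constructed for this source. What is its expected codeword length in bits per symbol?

Repeatedly combine the two least-probable nodes; the expected code length is the sum of the merged weights.
merge 11/64 + 17/64 → 7/16
merge 9/32 + 9/32 → 9/16
merge 7/16 + 9/16 → 1
L = 7/16 + 9/16 + 1 = 2 bits/symbol.

2 bits/symbol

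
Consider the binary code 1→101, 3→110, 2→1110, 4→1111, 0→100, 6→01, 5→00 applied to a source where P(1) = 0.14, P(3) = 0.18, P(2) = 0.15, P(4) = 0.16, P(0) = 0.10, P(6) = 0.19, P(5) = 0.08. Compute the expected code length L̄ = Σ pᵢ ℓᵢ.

3.04 bits/symbol

L̄ = Σ pᵢ·ℓᵢ = 0.14·3 + 0.18·3 + 0.15·4 + 0.16·4 + 0.10·3 + 0.19·2 + 0.08·2 = 3.04 bits/symbol.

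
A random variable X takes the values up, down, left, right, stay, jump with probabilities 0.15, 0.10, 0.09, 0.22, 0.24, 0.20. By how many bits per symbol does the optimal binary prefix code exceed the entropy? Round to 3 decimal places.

0.036 bits

Entropy H = −Σ p log₂ p ≈ 2.4945 bits.
Huffman merges: 9/100+1/10→19/100; 3/20+19/100→17/50; 1/5+11/50→21/50; 6/25+17/50→29/50; 21/50+29/50→1. L = 253/100 ≈ 2.5300.
L − H = 2.5300 − 2.4945 = 0.036 bits.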